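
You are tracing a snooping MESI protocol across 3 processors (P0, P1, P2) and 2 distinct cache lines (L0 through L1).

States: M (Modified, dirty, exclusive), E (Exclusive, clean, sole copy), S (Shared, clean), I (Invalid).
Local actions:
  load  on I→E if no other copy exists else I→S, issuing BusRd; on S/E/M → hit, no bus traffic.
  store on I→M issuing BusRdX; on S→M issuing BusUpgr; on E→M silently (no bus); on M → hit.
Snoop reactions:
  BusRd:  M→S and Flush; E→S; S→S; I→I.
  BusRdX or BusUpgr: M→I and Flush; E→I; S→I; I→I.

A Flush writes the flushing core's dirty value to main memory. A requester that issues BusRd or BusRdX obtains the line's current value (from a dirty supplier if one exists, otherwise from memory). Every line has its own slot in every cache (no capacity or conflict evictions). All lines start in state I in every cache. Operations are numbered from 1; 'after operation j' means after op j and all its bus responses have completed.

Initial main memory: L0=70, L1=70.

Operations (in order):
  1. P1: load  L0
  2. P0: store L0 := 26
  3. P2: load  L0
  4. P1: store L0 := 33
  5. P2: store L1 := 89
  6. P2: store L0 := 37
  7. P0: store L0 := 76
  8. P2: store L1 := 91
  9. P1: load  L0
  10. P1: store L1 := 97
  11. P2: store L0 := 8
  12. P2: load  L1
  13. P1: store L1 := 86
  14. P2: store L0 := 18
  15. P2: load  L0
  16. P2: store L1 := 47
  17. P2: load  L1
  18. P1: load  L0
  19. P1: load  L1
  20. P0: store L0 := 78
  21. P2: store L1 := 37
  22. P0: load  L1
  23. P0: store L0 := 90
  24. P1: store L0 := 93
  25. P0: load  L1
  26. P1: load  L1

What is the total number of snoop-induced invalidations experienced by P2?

[1] P1: load  L0 | P0:I, P1:E(70), P2:I | bus: BusRd
[2] P0: store L0 := 26 | P0:M(26), P1:I, P2:I | bus: BusRdX
[3] P2: load  L0 | P0:S(26), P1:I, P2:S(26) | bus: BusRd,Flush
[4] P1: store L0 := 33 | P0:I, P1:M(33), P2:I | bus: BusRdX
[5] P2: store L1 := 89 | P0:I, P1:I, P2:M(89) | bus: BusRdX
[6] P2: store L0 := 37 | P0:I, P1:I, P2:M(37) | bus: BusRdX,Flush
[7] P0: store L0 := 76 | P0:M(76), P1:I, P2:I | bus: BusRdX,Flush
[8] P2: store L1 := 91 | P0:I, P1:I, P2:M(91) | bus: none
[9] P1: load  L0 | P0:S(76), P1:S(76), P2:I | bus: BusRd,Flush
[10] P1: store L1 := 97 | P0:I, P1:M(97), P2:I | bus: BusRdX,Flush
[11] P2: store L0 := 8 | P0:I, P1:I, P2:M(8) | bus: BusRdX
[12] P2: load  L1 | P0:I, P1:S(97), P2:S(97) | bus: BusRd,Flush
[13] P1: store L1 := 86 | P0:I, P1:M(86), P2:I | bus: BusUpgr
[14] P2: store L0 := 18 | P0:I, P1:I, P2:M(18) | bus: none
[15] P2: load  L0 | P0:I, P1:I, P2:M(18) | bus: none
[16] P2: store L1 := 47 | P0:I, P1:I, P2:M(47) | bus: BusRdX,Flush
[17] P2: load  L1 | P0:I, P1:I, P2:M(47) | bus: none
[18] P1: load  L0 | P0:I, P1:S(18), P2:S(18) | bus: BusRd,Flush
[19] P1: load  L1 | P0:I, P1:S(47), P2:S(47) | bus: BusRd,Flush
[20] P0: store L0 := 78 | P0:M(78), P1:I, P2:I | bus: BusRdX
[21] P2: store L1 := 37 | P0:I, P1:I, P2:M(37) | bus: BusUpgr
[22] P0: load  L1 | P0:S(37), P1:I, P2:S(37) | bus: BusRd,Flush
[23] P0: store L0 := 90 | P0:M(90), P1:I, P2:I | bus: none
[24] P1: store L0 := 93 | P0:I, P1:M(93), P2:I | bus: BusRdX,Flush
[25] P0: load  L1 | P0:S(37), P1:I, P2:S(37) | bus: none
[26] P1: load  L1 | P0:S(37), P1:S(37), P2:S(37) | bus: BusRd

invalidations = 5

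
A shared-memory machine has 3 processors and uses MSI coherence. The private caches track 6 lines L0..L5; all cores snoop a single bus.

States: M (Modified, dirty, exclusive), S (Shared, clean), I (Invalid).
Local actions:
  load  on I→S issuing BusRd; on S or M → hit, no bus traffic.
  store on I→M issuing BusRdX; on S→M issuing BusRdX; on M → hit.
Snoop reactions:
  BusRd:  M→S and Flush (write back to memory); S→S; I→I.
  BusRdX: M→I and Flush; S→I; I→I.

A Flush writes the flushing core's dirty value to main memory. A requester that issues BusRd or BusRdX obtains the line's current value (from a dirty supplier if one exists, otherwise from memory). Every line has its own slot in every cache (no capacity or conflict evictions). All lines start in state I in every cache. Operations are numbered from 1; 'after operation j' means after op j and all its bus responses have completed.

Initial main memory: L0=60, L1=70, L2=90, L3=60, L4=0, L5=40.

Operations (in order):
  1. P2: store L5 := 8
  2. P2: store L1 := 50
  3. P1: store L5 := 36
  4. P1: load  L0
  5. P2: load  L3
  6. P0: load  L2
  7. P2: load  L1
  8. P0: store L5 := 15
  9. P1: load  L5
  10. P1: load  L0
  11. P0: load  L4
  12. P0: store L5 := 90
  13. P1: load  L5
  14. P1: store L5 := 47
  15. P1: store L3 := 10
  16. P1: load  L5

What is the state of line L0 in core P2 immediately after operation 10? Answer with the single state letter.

[1] P2: store L5 := 8 | P0:I, P1:I, P2:M(8) | bus: BusRdX
[2] P2: store L1 := 50 | P0:I, P1:I, P2:M(50) | bus: BusRdX
[3] P1: store L5 := 36 | P0:I, P1:M(36), P2:I | bus: BusRdX,Flush
[4] P1: load  L0 | P0:I, P1:S(60), P2:I | bus: BusRd
[5] P2: load  L3 | P0:I, P1:I, P2:S(60) | bus: BusRd
[6] P0: load  L2 | P0:S(90), P1:I, P2:I | bus: BusRd
[7] P2: load  L1 | P0:I, P1:I, P2:M(50) | bus: none
[8] P0: store L5 := 15 | P0:M(15), P1:I, P2:I | bus: BusRdX,Flush
[9] P1: load  L5 | P0:S(15), P1:S(15), P2:I | bus: BusRd,Flush
[10] P1: load  L0 | P0:I, P1:S(60), P2:I | bus: none
[11] P0: load  L4 | P0:S(0), P1:I, P2:I | bus: BusRd
[12] P0: store L5 := 90 | P0:M(90), P1:I, P2:I | bus: BusRdX
[13] P1: load  L5 | P0:S(90), P1:S(90), P2:I | bus: BusRd,Flush
[14] P1: store L5 := 47 | P0:I, P1:M(47), P2:I | bus: BusRdX
[15] P1: store L3 := 10 | P0:I, P1:M(10), P2:I | bus: BusRdX
[16] P1: load  L5 | P0:I, P1:M(47), P2:I | bus: none

state = I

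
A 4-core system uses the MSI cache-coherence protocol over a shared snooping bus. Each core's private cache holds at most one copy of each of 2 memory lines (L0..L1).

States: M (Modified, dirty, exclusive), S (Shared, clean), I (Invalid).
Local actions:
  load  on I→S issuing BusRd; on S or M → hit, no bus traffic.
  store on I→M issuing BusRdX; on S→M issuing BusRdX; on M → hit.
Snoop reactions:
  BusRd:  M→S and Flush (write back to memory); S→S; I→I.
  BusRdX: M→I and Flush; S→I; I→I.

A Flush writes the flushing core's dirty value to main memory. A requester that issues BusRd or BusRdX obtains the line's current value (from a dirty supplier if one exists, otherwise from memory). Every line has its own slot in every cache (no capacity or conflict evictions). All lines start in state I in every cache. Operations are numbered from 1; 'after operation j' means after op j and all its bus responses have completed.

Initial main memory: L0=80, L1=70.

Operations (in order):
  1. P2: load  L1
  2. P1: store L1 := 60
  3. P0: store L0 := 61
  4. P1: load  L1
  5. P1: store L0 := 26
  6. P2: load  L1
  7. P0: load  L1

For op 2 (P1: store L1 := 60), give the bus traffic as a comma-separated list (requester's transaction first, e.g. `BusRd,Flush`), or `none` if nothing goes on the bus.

step 1: P2: load  L1  ⟶  IISI  (L1)  txn=BusRd  M[L1]=70
step 2: P1: store L1 := 60  ⟶  IMII  (L1)  txn=BusRdX  M[L1]=70
step 3: P0: store L0 := 61  ⟶  MIII  (L0)  txn=BusRdX  M[L0]=80
step 4: P1: load  L1  ⟶  IMII  (L1)  txn=∅  M[L1]=70
step 5: P1: store L0 := 26  ⟶  IMII  (L0)  txn=BusRdX+Flush  M[L0]=61
step 6: P2: load  L1  ⟶  ISSI  (L1)  txn=BusRd+Flush  M[L1]=60
step 7: P0: load  L1  ⟶  SSSI  (L1)  txn=BusRd  M[L1]=60

bus = BusRdX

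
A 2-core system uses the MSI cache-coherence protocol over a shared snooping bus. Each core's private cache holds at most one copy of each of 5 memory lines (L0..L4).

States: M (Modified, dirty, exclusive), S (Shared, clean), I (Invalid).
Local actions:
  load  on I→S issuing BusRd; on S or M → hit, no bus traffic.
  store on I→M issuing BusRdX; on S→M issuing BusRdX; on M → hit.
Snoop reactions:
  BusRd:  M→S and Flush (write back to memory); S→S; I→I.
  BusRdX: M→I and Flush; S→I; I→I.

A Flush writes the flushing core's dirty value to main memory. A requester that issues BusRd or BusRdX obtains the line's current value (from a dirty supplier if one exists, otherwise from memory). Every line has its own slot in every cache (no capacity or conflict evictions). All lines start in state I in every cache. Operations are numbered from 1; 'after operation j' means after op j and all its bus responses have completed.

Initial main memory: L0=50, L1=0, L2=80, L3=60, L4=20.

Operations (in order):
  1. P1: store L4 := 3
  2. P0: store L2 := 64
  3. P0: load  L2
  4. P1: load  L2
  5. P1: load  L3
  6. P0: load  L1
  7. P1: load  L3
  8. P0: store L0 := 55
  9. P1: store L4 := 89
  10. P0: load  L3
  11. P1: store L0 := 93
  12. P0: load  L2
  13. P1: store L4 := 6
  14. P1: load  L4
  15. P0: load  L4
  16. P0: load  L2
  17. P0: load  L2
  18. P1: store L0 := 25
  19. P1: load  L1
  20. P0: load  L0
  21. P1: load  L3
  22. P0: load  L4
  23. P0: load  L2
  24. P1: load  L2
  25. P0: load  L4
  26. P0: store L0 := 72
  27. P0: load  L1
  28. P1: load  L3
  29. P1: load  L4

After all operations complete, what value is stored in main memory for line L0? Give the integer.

[1] P1: store L4 := 3 | P0:I, P1:M(3) | bus: BusRdX
[2] P0: store L2 := 64 | P0:M(64), P1:I | bus: BusRdX
[3] P0: load  L2 | P0:M(64), P1:I | bus: none
[4] P1: load  L2 | P0:S(64), P1:S(64) | bus: BusRd,Flush
[5] P1: load  L3 | P0:I, P1:S(60) | bus: BusRd
[6] P0: load  L1 | P0:S(0), P1:I | bus: BusRd
[7] P1: load  L3 | P0:I, P1:S(60) | bus: none
[8] P0: store L0 := 55 | P0:M(55), P1:I | bus: BusRdX
[9] P1: store L4 := 89 | P0:I, P1:M(89) | bus: none
[10] P0: load  L3 | P0:S(60), P1:S(60) | bus: BusRd
[11] P1: store L0 := 93 | P0:I, P1:M(93) | bus: BusRdX,Flush
[12] P0: load  L2 | P0:S(64), P1:S(64) | bus: none
[13] P1: store L4 := 6 | P0:I, P1:M(6) | bus: none
[14] P1: load  L4 | P0:I, P1:M(6) | bus: none
[15] P0: load  L4 | P0:S(6), P1:S(6) | bus: BusRd,Flush
[16] P0: load  L2 | P0:S(64), P1:S(64) | bus: none
[17] P0: load  L2 | P0:S(64), P1:S(64) | bus: none
[18] P1: store L0 := 25 | P0:I, P1:M(25) | bus: none
[19] P1: load  L1 | P0:S(0), P1:S(0) | bus: BusRd
[20] P0: load  L0 | P0:S(25), P1:S(25) | bus: BusRd,Flush
[21] P1: load  L3 | P0:S(60), P1:S(60) | bus: none
[22] P0: load  L4 | P0:S(6), P1:S(6) | bus: none
[23] P0: load  L2 | P0:S(64), P1:S(64) | bus: none
[24] P1: load  L2 | P0:S(64), P1:S(64) | bus: none
[25] P0: load  L4 | P0:S(6), P1:S(6) | bus: none
[26] P0: store L0 := 72 | P0:M(72), P1:I | bus: BusRdX
[27] P0: load  L1 | P0:S(0), P1:S(0) | bus: none
[28] P1: load  L3 | P0:S(60), P1:S(60) | bus: none
[29] P1: load  L4 | P0:S(6), P1:S(6) | bus: none

memory[L0] = 25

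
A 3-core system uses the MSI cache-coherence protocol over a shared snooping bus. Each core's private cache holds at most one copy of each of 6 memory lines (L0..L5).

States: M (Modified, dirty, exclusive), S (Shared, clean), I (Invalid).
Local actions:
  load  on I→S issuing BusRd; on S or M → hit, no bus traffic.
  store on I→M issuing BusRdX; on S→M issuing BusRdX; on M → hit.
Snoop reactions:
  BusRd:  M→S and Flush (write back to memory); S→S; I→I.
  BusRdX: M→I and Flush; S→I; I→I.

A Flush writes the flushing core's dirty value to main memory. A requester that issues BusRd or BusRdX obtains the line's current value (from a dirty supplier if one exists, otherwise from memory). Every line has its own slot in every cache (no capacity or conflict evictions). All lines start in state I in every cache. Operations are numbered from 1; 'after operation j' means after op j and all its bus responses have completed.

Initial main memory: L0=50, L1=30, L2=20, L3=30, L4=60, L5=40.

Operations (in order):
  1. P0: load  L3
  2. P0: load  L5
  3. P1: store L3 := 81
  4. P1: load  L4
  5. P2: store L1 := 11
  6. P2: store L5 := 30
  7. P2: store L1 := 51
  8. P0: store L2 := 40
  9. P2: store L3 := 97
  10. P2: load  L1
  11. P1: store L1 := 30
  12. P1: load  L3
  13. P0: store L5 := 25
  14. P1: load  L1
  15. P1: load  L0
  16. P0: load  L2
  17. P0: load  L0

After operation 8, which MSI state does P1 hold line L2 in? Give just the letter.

state = I

1. P0: load  L3  bus=[BusRd]  L3: P0=S P1=I P2=I  mem[L3]=30
2. P0: load  L5  bus=[BusRd]  L5: P0=S P1=I P2=I  mem[L5]=40
3. P1: store L3 := 81  bus=[BusRdX]  L3: P0=I P1=M P2=I  mem[L3]=30
4. P1: load  L4  bus=[BusRd]  L4: P0=I P1=S P2=I  mem[L4]=60
5. P2: store L1 := 11  bus=[BusRdX]  L1: P0=I P1=I P2=M  mem[L1]=30
6. P2: store L5 := 30  bus=[BusRdX]  L5: P0=I P1=I P2=M  mem[L5]=40
7. P2: store L1 := 51  bus=[-]  L1: P0=I P1=I P2=M  mem[L1]=30
8. P0: store L2 := 40  bus=[BusRdX]  L2: P0=M P1=I P2=I  mem[L2]=20
9. P2: store L3 := 97  bus=[BusRdX,Flush]  L3: P0=I P1=I P2=M  mem[L3]=81
10. P2: load  L1  bus=[-]  L1: P0=I P1=I P2=M  mem[L1]=30
11. P1: store L1 := 30  bus=[BusRdX,Flush]  L1: P0=I P1=M P2=I  mem[L1]=51
12. P1: load  L3  bus=[BusRd,Flush]  L3: P0=I P1=S P2=S  mem[L3]=97
13. P0: store L5 := 25  bus=[BusRdX,Flush]  L5: P0=M P1=I P2=I  mem[L5]=30
14. P1: load  L1  bus=[-]  L1: P0=I P1=M P2=I  mem[L1]=51
15. P1: load  L0  bus=[BusRd]  L0: P0=I P1=S P2=I  mem[L0]=50
16. P0: load  L2  bus=[-]  L2: P0=M P1=I P2=I  mem[L2]=20
17. P0: load  L0  bus=[BusRd]  L0: P0=S P1=S P2=I  mem[L0]=50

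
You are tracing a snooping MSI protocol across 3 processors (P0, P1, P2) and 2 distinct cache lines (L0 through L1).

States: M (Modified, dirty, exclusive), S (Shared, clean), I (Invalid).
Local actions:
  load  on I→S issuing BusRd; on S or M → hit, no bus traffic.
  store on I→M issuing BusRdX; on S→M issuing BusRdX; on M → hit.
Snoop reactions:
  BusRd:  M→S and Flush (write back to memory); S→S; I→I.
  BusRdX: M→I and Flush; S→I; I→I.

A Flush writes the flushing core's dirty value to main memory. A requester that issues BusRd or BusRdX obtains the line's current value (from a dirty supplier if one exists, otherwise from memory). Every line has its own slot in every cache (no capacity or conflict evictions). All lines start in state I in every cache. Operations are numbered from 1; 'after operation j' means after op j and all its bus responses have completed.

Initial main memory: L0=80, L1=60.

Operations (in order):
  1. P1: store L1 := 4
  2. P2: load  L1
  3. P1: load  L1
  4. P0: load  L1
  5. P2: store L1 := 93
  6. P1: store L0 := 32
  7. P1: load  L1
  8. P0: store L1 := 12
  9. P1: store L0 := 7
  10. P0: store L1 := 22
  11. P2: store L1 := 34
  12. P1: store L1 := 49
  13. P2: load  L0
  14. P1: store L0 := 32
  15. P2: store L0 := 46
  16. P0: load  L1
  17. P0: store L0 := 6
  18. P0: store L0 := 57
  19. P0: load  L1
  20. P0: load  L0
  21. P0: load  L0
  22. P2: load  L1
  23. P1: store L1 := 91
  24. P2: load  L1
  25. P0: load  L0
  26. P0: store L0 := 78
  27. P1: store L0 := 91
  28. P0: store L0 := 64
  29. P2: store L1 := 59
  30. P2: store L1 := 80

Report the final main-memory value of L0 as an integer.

memory[L0] = 91

1. P1: store L1 := 4  bus=[BusRdX]  L1: P0=I P1=M P2=I  mem[L1]=60
2. P2: load  L1  bus=[BusRd,Flush]  L1: P0=I P1=S P2=S  mem[L1]=4
3. P1: load  L1  bus=[-]  L1: P0=I P1=S P2=S  mem[L1]=4
4. P0: load  L1  bus=[BusRd]  L1: P0=S P1=S P2=S  mem[L1]=4
5. P2: store L1 := 93  bus=[BusRdX]  L1: P0=I P1=I P2=M  mem[L1]=4
6. P1: store L0 := 32  bus=[BusRdX]  L0: P0=I P1=M P2=I  mem[L0]=80
7. P1: load  L1  bus=[BusRd,Flush]  L1: P0=I P1=S P2=S  mem[L1]=93
8. P0: store L1 := 12  bus=[BusRdX]  L1: P0=M P1=I P2=I  mem[L1]=93
9. P1: store L0 := 7  bus=[-]  L0: P0=I P1=M P2=I  mem[L0]=80
10. P0: store L1 := 22  bus=[-]  L1: P0=M P1=I P2=I  mem[L1]=93
11. P2: store L1 := 34  bus=[BusRdX,Flush]  L1: P0=I P1=I P2=M  mem[L1]=22
12. P1: store L1 := 49  bus=[BusRdX,Flush]  L1: P0=I P1=M P2=I  mem[L1]=34
13. P2: load  L0  bus=[BusRd,Flush]  L0: P0=I P1=S P2=S  mem[L0]=7
14. P1: store L0 := 32  bus=[BusRdX]  L0: P0=I P1=M P2=I  mem[L0]=7
15. P2: store L0 := 46  bus=[BusRdX,Flush]  L0: P0=I P1=I P2=M  mem[L0]=32
16. P0: load  L1  bus=[BusRd,Flush]  L1: P0=S P1=S P2=I  mem[L1]=49
17. P0: store L0 := 6  bus=[BusRdX,Flush]  L0: P0=M P1=I P2=I  mem[L0]=46
18. P0: store L0 := 57  bus=[-]  L0: P0=M P1=I P2=I  mem[L0]=46
19. P0: load  L1  bus=[-]  L1: P0=S P1=S P2=I  mem[L1]=49
20. P0: load  L0  bus=[-]  L0: P0=M P1=I P2=I  mem[L0]=46
21. P0: load  L0  bus=[-]  L0: P0=M P1=I P2=I  mem[L0]=46
22. P2: load  L1  bus=[BusRd]  L1: P0=S P1=S P2=S  mem[L1]=49
23. P1: store L1 := 91  bus=[BusRdX]  L1: P0=I P1=M P2=I  mem[L1]=49
24. P2: load  L1  bus=[BusRd,Flush]  L1: P0=I P1=S P2=S  mem[L1]=91
25. P0: load  L0  bus=[-]  L0: P0=M P1=I P2=I  mem[L0]=46
26. P0: store L0 := 78  bus=[-]  L0: P0=M P1=I P2=I  mem[L0]=46
27. P1: store L0 := 91  bus=[BusRdX,Flush]  L0: P0=I P1=M P2=I  mem[L0]=78
28. P0: store L0 := 64  bus=[BusRdX,Flush]  L0: P0=M P1=I P2=I  mem[L0]=91
29. P2: store L1 := 59  bus=[BusRdX]  L1: P0=I P1=I P2=M  mem[L1]=91
30. P2: store L1 := 80  bus=[-]  L1: P0=I P1=I P2=M  mem[L1]=91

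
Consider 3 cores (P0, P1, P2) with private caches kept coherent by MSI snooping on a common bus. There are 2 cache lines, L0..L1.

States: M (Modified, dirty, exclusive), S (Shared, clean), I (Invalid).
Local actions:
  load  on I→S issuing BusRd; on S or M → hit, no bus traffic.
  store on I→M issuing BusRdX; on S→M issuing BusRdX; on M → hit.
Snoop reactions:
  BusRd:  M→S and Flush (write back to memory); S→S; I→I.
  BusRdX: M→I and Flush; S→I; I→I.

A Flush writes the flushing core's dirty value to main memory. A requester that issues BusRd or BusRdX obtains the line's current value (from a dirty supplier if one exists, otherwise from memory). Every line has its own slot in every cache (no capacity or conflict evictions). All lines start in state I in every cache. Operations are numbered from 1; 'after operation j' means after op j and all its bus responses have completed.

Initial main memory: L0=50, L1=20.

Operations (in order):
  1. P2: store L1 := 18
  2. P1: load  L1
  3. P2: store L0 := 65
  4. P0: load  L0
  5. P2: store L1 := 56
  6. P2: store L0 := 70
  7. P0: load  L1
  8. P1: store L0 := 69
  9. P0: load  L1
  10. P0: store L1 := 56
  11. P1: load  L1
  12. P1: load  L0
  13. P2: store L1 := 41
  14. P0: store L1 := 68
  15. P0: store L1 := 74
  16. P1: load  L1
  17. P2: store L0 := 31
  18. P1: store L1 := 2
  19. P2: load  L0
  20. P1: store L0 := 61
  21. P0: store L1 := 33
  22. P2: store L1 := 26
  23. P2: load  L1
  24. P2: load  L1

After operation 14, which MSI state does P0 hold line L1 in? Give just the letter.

  op1 P2: store L1 := 18 → I/I/M on L1; bus BusRdX; mem=20
  op2 P1: load  L1 → I/S/S on L1; bus BusRd Flush; mem=18
  op3 P2: store L0 := 65 → I/I/M on L0; bus BusRdX; mem=50
  op4 P0: load  L0 → S/I/S on L0; bus BusRd Flush; mem=65
  op5 P2: store L1 := 56 → I/I/M on L1; bus BusRdX; mem=18
  op6 P2: store L0 := 70 → I/I/M on L0; bus BusRdX; mem=65
  op7 P0: load  L1 → S/I/S on L1; bus BusRd Flush; mem=56
  op8 P1: store L0 := 69 → I/M/I on L0; bus BusRdX Flush; mem=70
  op9 P0: load  L1 → S/I/S on L1; bus (none); mem=56
  op10 P0: store L1 := 56 → M/I/I on L1; bus BusRdX; mem=56
  op11 P1: load  L1 → S/S/I on L1; bus BusRd Flush; mem=56
  op12 P1: load  L0 → I/M/I on L0; bus (none); mem=70
  op13 P2: store L1 := 41 → I/I/M on L1; bus BusRdX; mem=56
  op14 P0: store L1 := 68 → M/I/I on L1; bus BusRdX Flush; mem=41
  op15 P0: store L1 := 74 → M/I/I on L1; bus (none); mem=41
  op16 P1: load  L1 → S/S/I on L1; bus BusRd Flush; mem=74
  op17 P2: store L0 := 31 → I/I/M on L0; bus BusRdX Flush; mem=69
  op18 P1: store L1 := 2 → I/M/I on L1; bus BusRdX; mem=74
  op19 P2: load  L0 → I/I/M on L0; bus (none); mem=69
  op20 P1: store L0 := 61 → I/M/I on L0; bus BusRdX Flush; mem=31
  op21 P0: store L1 := 33 → M/I/I on L1; bus BusRdX Flush; mem=2
  op22 P2: store L1 := 26 → I/I/M on L1; bus BusRdX Flush; mem=33
  op23 P2: load  L1 → I/I/M on L1; bus (none); mem=33
  op24 P2: load  L1 → I/I/M on L1; bus (none); mem=33

state = M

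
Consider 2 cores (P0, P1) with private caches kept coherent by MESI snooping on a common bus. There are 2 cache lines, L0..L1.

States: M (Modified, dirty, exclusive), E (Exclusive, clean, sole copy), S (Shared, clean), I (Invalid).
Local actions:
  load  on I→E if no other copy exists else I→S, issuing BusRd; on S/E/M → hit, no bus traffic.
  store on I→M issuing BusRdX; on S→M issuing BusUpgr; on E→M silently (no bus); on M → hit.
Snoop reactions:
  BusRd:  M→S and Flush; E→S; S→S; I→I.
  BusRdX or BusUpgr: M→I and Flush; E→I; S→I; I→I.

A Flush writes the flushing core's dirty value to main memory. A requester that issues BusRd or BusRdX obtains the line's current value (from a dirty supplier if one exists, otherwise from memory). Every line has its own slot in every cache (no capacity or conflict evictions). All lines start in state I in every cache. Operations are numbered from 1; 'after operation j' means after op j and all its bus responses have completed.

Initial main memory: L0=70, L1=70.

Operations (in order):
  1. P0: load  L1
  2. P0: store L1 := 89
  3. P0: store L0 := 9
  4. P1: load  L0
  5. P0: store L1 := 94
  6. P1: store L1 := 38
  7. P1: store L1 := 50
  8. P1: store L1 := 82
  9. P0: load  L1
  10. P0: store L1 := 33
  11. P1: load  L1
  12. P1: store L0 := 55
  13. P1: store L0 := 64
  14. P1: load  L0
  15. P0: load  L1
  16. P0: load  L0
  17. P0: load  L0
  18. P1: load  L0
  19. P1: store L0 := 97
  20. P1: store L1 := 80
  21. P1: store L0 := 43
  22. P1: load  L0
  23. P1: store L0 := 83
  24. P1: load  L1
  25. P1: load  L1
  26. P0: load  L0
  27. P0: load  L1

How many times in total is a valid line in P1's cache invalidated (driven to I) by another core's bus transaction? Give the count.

step 1: P0: load  L1  ⟶  EI  (L1)  txn=BusRd  M[L1]=70
step 2: P0: store L1 := 89  ⟶  MI  (L1)  txn=∅  M[L1]=70
step 3: P0: store L0 := 9  ⟶  MI  (L0)  txn=BusRdX  M[L0]=70
step 4: P1: load  L0  ⟶  SS  (L0)  txn=BusRd+Flush  M[L0]=9
step 5: P0: store L1 := 94  ⟶  MI  (L1)  txn=∅  M[L1]=70
step 6: P1: store L1 := 38  ⟶  IM  (L1)  txn=BusRdX+Flush  M[L1]=94
step 7: P1: store L1 := 50  ⟶  IM  (L1)  txn=∅  M[L1]=94
step 8: P1: store L1 := 82  ⟶  IM  (L1)  txn=∅  M[L1]=94
step 9: P0: load  L1  ⟶  SS  (L1)  txn=BusRd+Flush  M[L1]=82
step 10: P0: store L1 := 33  ⟶  MI  (L1)  txn=BusUpgr  M[L1]=82
step 11: P1: load  L1  ⟶  SS  (L1)  txn=BusRd+Flush  M[L1]=33
step 12: P1: store L0 := 55  ⟶  IM  (L0)  txn=BusUpgr  M[L0]=9
step 13: P1: store L0 := 64  ⟶  IM  (L0)  txn=∅  M[L0]=9
step 14: P1: load  L0  ⟶  IM  (L0)  txn=∅  M[L0]=9
step 15: P0: load  L1  ⟶  SS  (L1)  txn=∅  M[L1]=33
step 16: P0: load  L0  ⟶  SS  (L0)  txn=BusRd+Flush  M[L0]=64
step 17: P0: load  L0  ⟶  SS  (L0)  txn=∅  M[L0]=64
step 18: P1: load  L0  ⟶  SS  (L0)  txn=∅  M[L0]=64
step 19: P1: store L0 := 97  ⟶  IM  (L0)  txn=BusUpgr  M[L0]=64
step 20: P1: store L1 := 80  ⟶  IM  (L1)  txn=BusUpgr  M[L1]=33
step 21: P1: store L0 := 43  ⟶  IM  (L0)  txn=∅  M[L0]=64
step 22: P1: load  L0  ⟶  IM  (L0)  txn=∅  M[L0]=64
step 23: P1: store L0 := 83  ⟶  IM  (L0)  txn=∅  M[L0]=64
step 24: P1: load  L1  ⟶  IM  (L1)  txn=∅  M[L1]=33
step 25: P1: load  L1  ⟶  IM  (L1)  txn=∅  M[L1]=33
step 26: P0: load  L0  ⟶  SS  (L0)  txn=BusRd+Flush  M[L0]=83
step 27: P0: load  L1  ⟶  SS  (L1)  txn=BusRd+Flush  M[L1]=80

invalidations = 1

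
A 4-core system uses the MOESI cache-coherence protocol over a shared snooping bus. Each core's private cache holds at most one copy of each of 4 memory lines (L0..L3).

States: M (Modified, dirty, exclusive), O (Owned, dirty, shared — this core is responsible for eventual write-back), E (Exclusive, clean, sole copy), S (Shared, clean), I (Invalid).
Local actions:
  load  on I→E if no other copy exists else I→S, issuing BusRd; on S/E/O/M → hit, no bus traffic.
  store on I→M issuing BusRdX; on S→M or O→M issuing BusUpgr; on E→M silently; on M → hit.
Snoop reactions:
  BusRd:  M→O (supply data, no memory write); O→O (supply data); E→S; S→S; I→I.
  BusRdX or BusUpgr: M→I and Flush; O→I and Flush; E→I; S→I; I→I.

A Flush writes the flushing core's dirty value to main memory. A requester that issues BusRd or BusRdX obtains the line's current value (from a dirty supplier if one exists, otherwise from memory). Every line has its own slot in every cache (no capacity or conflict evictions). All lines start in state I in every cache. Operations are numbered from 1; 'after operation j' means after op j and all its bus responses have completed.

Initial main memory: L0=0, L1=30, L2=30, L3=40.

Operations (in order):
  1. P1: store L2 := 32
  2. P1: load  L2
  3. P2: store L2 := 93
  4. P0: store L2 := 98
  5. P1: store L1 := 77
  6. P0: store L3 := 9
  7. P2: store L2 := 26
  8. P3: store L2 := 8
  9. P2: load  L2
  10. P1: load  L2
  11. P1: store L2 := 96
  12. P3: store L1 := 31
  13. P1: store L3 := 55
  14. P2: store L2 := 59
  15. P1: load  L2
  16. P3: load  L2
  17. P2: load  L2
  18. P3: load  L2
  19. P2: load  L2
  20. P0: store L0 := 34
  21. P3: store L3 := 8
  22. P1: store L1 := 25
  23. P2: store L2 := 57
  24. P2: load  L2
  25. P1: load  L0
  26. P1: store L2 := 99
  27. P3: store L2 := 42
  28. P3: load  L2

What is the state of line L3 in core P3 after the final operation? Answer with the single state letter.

step 1: P1: store L2 := 32  ⟶  IMII  (L2)  txn=BusRdX  M[L2]=30
step 2: P1: load  L2  ⟶  IMII  (L2)  txn=∅  M[L2]=30
step 3: P2: store L2 := 93  ⟶  IIMI  (L2)  txn=BusRdX+Flush  M[L2]=32
step 4: P0: store L2 := 98  ⟶  MIII  (L2)  txn=BusRdX+Flush  M[L2]=93
step 5: P1: store L1 := 77  ⟶  IMII  (L1)  txn=BusRdX  M[L1]=30
step 6: P0: store L3 := 9  ⟶  MIII  (L3)  txn=BusRdX  M[L3]=40
step 7: P2: store L2 := 26  ⟶  IIMI  (L2)  txn=BusRdX+Flush  M[L2]=98
step 8: P3: store L2 := 8  ⟶  IIIM  (L2)  txn=BusRdX+Flush  M[L2]=26
step 9: P2: load  L2  ⟶  IISO  (L2)  txn=BusRd  M[L2]=26
step 10: P1: load  L2  ⟶  ISSO  (L2)  txn=BusRd  M[L2]=26
step 11: P1: store L2 := 96  ⟶  IMII  (L2)  txn=BusUpgr+Flush  M[L2]=8
step 12: P3: store L1 := 31  ⟶  IIIM  (L1)  txn=BusRdX+Flush  M[L1]=77
step 13: P1: store L3 := 55  ⟶  IMII  (L3)  txn=BusRdX+Flush  M[L3]=9
step 14: P2: store L2 := 59  ⟶  IIMI  (L2)  txn=BusRdX+Flush  M[L2]=96
step 15: P1: load  L2  ⟶  ISOI  (L2)  txn=BusRd  M[L2]=96
step 16: P3: load  L2  ⟶  ISOS  (L2)  txn=BusRd  M[L2]=96
step 17: P2: load  L2  ⟶  ISOS  (L2)  txn=∅  M[L2]=96
step 18: P3: load  L2  ⟶  ISOS  (L2)  txn=∅  M[L2]=96
step 19: P2: load  L2  ⟶  ISOS  (L2)  txn=∅  M[L2]=96
step 20: P0: store L0 := 34  ⟶  MIII  (L0)  txn=BusRdX  M[L0]=0
step 21: P3: store L3 := 8  ⟶  IIIM  (L3)  txn=BusRdX+Flush  M[L3]=55
step 22: P1: store L1 := 25  ⟶  IMII  (L1)  txn=BusRdX+Flush  M[L1]=31
step 23: P2: store L2 := 57  ⟶  IIMI  (L2)  txn=BusUpgr  M[L2]=96
step 24: P2: load  L2  ⟶  IIMI  (L2)  txn=∅  M[L2]=96
step 25: P1: load  L0  ⟶  OSII  (L0)  txn=BusRd  M[L0]=0
step 26: P1: store L2 := 99  ⟶  IMII  (L2)  txn=BusRdX+Flush  M[L2]=57
step 27: P3: store L2 := 42  ⟶  IIIM  (L2)  txn=BusRdX+Flush  M[L2]=99
step 28: P3: load  L2  ⟶  IIIM  (L2)  txn=∅  M[L2]=99

state = M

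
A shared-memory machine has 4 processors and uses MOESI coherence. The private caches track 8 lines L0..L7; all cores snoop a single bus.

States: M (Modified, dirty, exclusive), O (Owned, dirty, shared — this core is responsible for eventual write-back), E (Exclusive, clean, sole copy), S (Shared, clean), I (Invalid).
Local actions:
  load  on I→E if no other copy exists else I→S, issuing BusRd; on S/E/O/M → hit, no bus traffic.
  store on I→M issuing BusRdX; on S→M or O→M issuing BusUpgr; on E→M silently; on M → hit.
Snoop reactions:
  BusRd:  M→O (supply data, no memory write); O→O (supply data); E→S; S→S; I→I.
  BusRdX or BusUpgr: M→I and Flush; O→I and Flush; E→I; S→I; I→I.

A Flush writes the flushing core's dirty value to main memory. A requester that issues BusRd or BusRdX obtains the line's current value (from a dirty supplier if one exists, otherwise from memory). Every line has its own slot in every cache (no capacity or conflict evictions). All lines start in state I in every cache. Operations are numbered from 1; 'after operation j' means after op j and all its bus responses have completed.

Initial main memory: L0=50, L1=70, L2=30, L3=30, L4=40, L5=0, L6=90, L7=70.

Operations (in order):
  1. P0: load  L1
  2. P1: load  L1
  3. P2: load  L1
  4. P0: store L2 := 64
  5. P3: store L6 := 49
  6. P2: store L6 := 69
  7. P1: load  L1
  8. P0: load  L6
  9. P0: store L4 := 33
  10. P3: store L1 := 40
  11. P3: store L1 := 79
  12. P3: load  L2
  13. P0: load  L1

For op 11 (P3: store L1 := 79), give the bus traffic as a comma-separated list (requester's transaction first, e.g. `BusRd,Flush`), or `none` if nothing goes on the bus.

bus = none

1. P0: load  L1  bus=[BusRd]  L1: P0=E P1=I P2=I P3=I  mem[L1]=70
2. P1: load  L1  bus=[BusRd]  L1: P0=S P1=S P2=I P3=I  mem[L1]=70
3. P2: load  L1  bus=[BusRd]  L1: P0=S P1=S P2=S P3=I  mem[L1]=70
4. P0: store L2 := 64  bus=[BusRdX]  L2: P0=M P1=I P2=I P3=I  mem[L2]=30
5. P3: store L6 := 49  bus=[BusRdX]  L6: P0=I P1=I P2=I P3=M  mem[L6]=90
6. P2: store L6 := 69  bus=[BusRdX,Flush]  L6: P0=I P1=I P2=M P3=I  mem[L6]=49
7. P1: load  L1  bus=[-]  L1: P0=S P1=S P2=S P3=I  mem[L1]=70
8. P0: load  L6  bus=[BusRd]  L6: P0=S P1=I P2=O P3=I  mem[L6]=49
9. P0: store L4 := 33  bus=[BusRdX]  L4: P0=M P1=I P2=I P3=I  mem[L4]=40
10. P3: store L1 := 40  bus=[BusRdX]  L1: P0=I P1=I P2=I P3=M  mem[L1]=70
11. P3: store L1 := 79  bus=[-]  L1: P0=I P1=I P2=I P3=M  mem[L1]=70
12. P3: load  L2  bus=[BusRd]  L2: P0=O P1=I P2=I P3=S  mem[L2]=30
13. P0: load  L1  bus=[BusRd]  L1: P0=S P1=I P2=I P3=O  mem[L1]=70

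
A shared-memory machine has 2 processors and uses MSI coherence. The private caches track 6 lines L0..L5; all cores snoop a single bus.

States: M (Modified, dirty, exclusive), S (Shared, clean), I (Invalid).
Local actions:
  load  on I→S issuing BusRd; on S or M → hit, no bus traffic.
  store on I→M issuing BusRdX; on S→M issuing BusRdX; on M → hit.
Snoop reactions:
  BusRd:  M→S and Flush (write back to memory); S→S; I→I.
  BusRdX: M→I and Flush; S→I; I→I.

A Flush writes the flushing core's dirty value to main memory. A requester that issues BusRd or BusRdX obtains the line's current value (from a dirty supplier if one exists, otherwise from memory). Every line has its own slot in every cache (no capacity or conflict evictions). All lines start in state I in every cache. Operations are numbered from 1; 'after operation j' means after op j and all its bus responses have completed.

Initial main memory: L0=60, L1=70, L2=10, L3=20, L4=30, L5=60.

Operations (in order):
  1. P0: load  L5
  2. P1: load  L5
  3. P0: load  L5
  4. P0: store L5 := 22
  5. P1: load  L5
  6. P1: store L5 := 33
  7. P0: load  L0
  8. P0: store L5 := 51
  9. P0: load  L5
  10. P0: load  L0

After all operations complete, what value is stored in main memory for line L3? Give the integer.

memory[L3] = 20

1. P0: load  L5  bus=[BusRd]  L5: P0=S P1=I  mem[L5]=60
2. P1: load  L5  bus=[BusRd]  L5: P0=S P1=S  mem[L5]=60
3. P0: load  L5  bus=[-]  L5: P0=S P1=S  mem[L5]=60
4. P0: store L5 := 22  bus=[BusRdX]  L5: P0=M P1=I  mem[L5]=60
5. P1: load  L5  bus=[BusRd,Flush]  L5: P0=S P1=S  mem[L5]=22
6. P1: store L5 := 33  bus=[BusRdX]  L5: P0=I P1=M  mem[L5]=22
7. P0: load  L0  bus=[BusRd]  L0: P0=S P1=I  mem[L0]=60
8. P0: store L5 := 51  bus=[BusRdX,Flush]  L5: P0=M P1=I  mem[L5]=33
9. P0: load  L5  bus=[-]  L5: P0=M P1=I  mem[L5]=33
10. P0: load  L0  bus=[-]  L0: P0=S P1=I  mem[L0]=60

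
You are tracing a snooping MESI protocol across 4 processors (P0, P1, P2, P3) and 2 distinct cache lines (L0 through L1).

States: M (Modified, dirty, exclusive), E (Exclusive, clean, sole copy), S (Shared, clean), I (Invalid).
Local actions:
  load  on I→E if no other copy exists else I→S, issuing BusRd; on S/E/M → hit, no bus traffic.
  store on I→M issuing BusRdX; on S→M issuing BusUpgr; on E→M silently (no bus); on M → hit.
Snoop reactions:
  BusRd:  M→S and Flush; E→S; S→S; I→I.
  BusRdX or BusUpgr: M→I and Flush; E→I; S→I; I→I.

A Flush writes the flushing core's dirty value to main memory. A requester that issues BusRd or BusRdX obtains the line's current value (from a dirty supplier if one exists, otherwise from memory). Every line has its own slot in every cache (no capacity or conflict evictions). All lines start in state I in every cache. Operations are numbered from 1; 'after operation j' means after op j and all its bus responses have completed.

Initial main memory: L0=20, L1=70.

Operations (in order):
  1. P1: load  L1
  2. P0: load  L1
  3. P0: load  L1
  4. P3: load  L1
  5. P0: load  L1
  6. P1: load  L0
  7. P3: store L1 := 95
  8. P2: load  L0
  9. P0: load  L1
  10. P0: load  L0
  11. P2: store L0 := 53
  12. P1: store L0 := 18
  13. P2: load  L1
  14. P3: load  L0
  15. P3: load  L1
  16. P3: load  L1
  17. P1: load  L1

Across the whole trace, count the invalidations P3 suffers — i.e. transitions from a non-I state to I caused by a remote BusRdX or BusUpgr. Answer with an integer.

invalidations = 0

1. P1: load  L1  bus=[BusRd]  L1: P0=I P1=E P2=I P3=I  mem[L1]=70
2. P0: load  L1  bus=[BusRd]  L1: P0=S P1=S P2=I P3=I  mem[L1]=70
3. P0: load  L1  bus=[-]  L1: P0=S P1=S P2=I P3=I  mem[L1]=70
4. P3: load  L1  bus=[BusRd]  L1: P0=S P1=S P2=I P3=S  mem[L1]=70
5. P0: load  L1  bus=[-]  L1: P0=S P1=S P2=I P3=S  mem[L1]=70
6. P1: load  L0  bus=[BusRd]  L0: P0=I P1=E P2=I P3=I  mem[L0]=20
7. P3: store L1 := 95  bus=[BusUpgr]  L1: P0=I P1=I P2=I P3=M  mem[L1]=70
8. P2: load  L0  bus=[BusRd]  L0: P0=I P1=S P2=S P3=I  mem[L0]=20
9. P0: load  L1  bus=[BusRd,Flush]  L1: P0=S P1=I P2=I P3=S  mem[L1]=95
10. P0: load  L0  bus=[BusRd]  L0: P0=S P1=S P2=S P3=I  mem[L0]=20
11. P2: store L0 := 53  bus=[BusUpgr]  L0: P0=I P1=I P2=M P3=I  mem[L0]=20
12. P1: store L0 := 18  bus=[BusRdX,Flush]  L0: P0=I P1=M P2=I P3=I  mem[L0]=53
13. P2: load  L1  bus=[BusRd]  L1: P0=S P1=I P2=S P3=S  mem[L1]=95
14. P3: load  L0  bus=[BusRd,Flush]  L0: P0=I P1=S P2=I P3=S  mem[L0]=18
15. P3: load  L1  bus=[-]  L1: P0=S P1=I P2=S P3=S  mem[L1]=95
16. P3: load  L1  bus=[-]  L1: P0=S P1=I P2=S P3=S  mem[L1]=95
17. P1: load  L1  bus=[BusRd]  L1: P0=S P1=S P2=S P3=S  mem[L1]=95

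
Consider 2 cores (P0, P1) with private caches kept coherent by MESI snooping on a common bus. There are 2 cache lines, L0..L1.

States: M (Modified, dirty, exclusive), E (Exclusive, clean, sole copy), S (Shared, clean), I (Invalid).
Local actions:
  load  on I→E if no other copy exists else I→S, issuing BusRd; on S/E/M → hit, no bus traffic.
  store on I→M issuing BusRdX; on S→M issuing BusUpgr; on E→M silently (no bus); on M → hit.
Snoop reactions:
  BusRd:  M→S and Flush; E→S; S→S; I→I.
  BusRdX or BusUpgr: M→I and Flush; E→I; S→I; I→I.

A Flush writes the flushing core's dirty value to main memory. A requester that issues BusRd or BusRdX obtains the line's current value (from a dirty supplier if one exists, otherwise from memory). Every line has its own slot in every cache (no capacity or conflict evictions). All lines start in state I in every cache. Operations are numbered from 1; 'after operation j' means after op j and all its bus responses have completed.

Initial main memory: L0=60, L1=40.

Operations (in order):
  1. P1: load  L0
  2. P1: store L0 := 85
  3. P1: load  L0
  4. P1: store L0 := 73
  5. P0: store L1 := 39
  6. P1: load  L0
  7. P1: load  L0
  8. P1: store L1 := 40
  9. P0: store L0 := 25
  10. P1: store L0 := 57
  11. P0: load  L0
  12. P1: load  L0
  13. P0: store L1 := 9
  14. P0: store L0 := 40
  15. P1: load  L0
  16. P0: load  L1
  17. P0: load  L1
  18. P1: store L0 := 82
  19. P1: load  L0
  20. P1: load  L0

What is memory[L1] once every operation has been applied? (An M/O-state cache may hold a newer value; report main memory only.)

[1] P1: load  L0 | P0:I, P1:E(60) | bus: BusRd
[2] P1: store L0 := 85 | P0:I, P1:M(85) | bus: none
[3] P1: load  L0 | P0:I, P1:M(85) | bus: none
[4] P1: store L0 := 73 | P0:I, P1:M(73) | bus: none
[5] P0: store L1 := 39 | P0:M(39), P1:I | bus: BusRdX
[6] P1: load  L0 | P0:I, P1:M(73) | bus: none
[7] P1: load  L0 | P0:I, P1:M(73) | bus: none
[8] P1: store L1 := 40 | P0:I, P1:M(40) | bus: BusRdX,Flush
[9] P0: store L0 := 25 | P0:M(25), P1:I | bus: BusRdX,Flush
[10] P1: store L0 := 57 | P0:I, P1:M(57) | bus: BusRdX,Flush
[11] P0: load  L0 | P0:S(57), P1:S(57) | bus: BusRd,Flush
[12] P1: load  L0 | P0:S(57), P1:S(57) | bus: none
[13] P0: store L1 := 9 | P0:M(9), P1:I | bus: BusRdX,Flush
[14] P0: store L0 := 40 | P0:M(40), P1:I | bus: BusUpgr
[15] P1: load  L0 | P0:S(40), P1:S(40) | bus: BusRd,Flush
[16] P0: load  L1 | P0:M(9), P1:I | bus: none
[17] P0: load  L1 | P0:M(9), P1:I | bus: none
[18] P1: store L0 := 82 | P0:I, P1:M(82) | bus: BusUpgr
[19] P1: load  L0 | P0:I, P1:M(82) | bus: none
[20] P1: load  L0 | P0:I, P1:M(82) | bus: none

memory[L1] = 40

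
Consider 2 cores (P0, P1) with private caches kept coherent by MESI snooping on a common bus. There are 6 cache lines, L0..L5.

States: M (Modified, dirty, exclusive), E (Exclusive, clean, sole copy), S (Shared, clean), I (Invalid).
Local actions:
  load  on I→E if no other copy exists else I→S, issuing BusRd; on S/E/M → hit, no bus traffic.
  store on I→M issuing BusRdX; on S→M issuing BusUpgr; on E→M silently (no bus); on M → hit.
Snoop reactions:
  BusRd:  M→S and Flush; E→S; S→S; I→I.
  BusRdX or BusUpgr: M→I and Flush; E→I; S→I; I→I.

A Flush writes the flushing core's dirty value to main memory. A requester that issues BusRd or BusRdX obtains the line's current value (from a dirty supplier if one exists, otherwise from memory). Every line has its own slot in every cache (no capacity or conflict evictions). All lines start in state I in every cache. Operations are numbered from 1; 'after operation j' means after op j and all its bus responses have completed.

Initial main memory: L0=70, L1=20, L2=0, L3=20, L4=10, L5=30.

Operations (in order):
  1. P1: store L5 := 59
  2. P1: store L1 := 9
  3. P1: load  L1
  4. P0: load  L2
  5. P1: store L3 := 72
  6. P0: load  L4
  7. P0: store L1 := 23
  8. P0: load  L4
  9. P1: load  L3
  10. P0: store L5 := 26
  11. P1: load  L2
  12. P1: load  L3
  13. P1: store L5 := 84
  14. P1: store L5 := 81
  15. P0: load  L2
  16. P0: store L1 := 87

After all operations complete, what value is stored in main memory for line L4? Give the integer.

memory[L4] = 10

[1] P1: store L5 := 59 | P0:I, P1:M(59) | bus: BusRdX
[2] P1: store L1 := 9 | P0:I, P1:M(9) | bus: BusRdX
[3] P1: load  L1 | P0:I, P1:M(9) | bus: none
[4] P0: load  L2 | P0:E(0), P1:I | bus: BusRd
[5] P1: store L3 := 72 | P0:I, P1:M(72) | bus: BusRdX
[6] P0: load  L4 | P0:E(10), P1:I | bus: BusRd
[7] P0: store L1 := 23 | P0:M(23), P1:I | bus: BusRdX,Flush
[8] P0: load  L4 | P0:E(10), P1:I | bus: none
[9] P1: load  L3 | P0:I, P1:M(72) | bus: none
[10] P0: store L5 := 26 | P0:M(26), P1:I | bus: BusRdX,Flush
[11] P1: load  L2 | P0:S(0), P1:S(0) | bus: BusRd
[12] P1: load  L3 | P0:I, P1:M(72) | bus: none
[13] P1: store L5 := 84 | P0:I, P1:M(84) | bus: BusRdX,Flush
[14] P1: store L5 := 81 | P0:I, P1:M(81) | bus: none
[15] P0: load  L2 | P0:S(0), P1:S(0) | bus: none
[16] P0: store L1 := 87 | P0:M(87), P1:I | bus: none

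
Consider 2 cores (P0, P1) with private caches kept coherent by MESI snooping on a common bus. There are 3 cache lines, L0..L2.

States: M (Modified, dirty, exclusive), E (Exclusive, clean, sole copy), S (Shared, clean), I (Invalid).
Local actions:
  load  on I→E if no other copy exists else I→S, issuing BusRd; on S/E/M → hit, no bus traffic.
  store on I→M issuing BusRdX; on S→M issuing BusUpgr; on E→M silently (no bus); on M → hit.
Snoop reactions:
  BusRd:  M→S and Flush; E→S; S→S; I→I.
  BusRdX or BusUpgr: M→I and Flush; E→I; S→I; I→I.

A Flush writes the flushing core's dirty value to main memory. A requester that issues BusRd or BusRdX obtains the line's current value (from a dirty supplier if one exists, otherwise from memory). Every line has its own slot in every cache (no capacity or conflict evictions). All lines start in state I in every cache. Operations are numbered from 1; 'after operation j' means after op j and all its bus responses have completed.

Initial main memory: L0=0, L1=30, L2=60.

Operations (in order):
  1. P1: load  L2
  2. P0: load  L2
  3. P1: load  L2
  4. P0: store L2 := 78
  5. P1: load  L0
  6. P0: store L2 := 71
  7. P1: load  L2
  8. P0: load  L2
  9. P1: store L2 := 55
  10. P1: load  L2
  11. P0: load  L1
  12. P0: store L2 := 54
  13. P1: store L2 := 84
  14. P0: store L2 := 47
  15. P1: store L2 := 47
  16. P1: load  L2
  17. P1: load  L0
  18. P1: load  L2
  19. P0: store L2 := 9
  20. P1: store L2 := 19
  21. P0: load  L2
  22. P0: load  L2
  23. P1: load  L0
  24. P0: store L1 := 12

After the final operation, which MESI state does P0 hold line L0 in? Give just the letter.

  op1 P1: load  L2 → I/E on L2; bus BusRd; mem=60
  op2 P0: load  L2 → S/S on L2; bus BusRd; mem=60
  op3 P1: load  L2 → S/S on L2; bus (none); mem=60
  op4 P0: store L2 := 78 → M/I on L2; bus BusUpgr; mem=60
  op5 P1: load  L0 → I/E on L0; bus BusRd; mem=0
  op6 P0: store L2 := 71 → M/I on L2; bus (none); mem=60
  op7 P1: load  L2 → S/S on L2; bus BusRd Flush; mem=71
  op8 P0: load  L2 → S/S on L2; bus (none); mem=71
  op9 P1: store L2 := 55 → I/M on L2; bus BusUpgr; mem=71
  op10 P1: load  L2 → I/M on L2; bus (none); mem=71
  op11 P0: load  L1 → E/I on L1; bus BusRd; mem=30
  op12 P0: store L2 := 54 → M/I on L2; bus BusRdX Flush; mem=55
  op13 P1: store L2 := 84 → I/M on L2; bus BusRdX Flush; mem=54
  op14 P0: store L2 := 47 → M/I on L2; bus BusRdX Flush; mem=84
  op15 P1: store L2 := 47 → I/M on L2; bus BusRdX Flush; mem=47
  op16 P1: load  L2 → I/M on L2; bus (none); mem=47
  op17 P1: load  L0 → I/E on L0; bus (none); mem=0
  op18 P1: load  L2 → I/M on L2; bus (none); mem=47
  op19 P0: store L2 := 9 → M/I on L2; bus BusRdX Flush; mem=47
  op20 P1: store L2 := 19 → I/M on L2; bus BusRdX Flush; mem=9
  op21 P0: load  L2 → S/S on L2; bus BusRd Flush; mem=19
  op22 P0: load  L2 → S/S on L2; bus (none); mem=19
  op23 P1: load  L0 → I/E on L0; bus (none); mem=0
  op24 P0: store L1 := 12 → M/I on L1; bus (none); mem=30

state = I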